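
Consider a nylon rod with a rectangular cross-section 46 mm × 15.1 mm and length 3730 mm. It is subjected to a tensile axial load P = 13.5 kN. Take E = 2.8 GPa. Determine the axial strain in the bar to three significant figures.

A = 694.6 mm².
σ = N/A = 19.44 MPa; ε = σ/E = 19.44/2800 = 6.941e-03.

0.00694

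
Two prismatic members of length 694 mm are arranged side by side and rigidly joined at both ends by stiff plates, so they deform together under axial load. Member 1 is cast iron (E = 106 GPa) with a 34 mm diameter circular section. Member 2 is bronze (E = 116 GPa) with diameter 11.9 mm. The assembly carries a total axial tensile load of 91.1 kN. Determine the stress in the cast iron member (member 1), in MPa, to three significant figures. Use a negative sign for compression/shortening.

88.5 MPa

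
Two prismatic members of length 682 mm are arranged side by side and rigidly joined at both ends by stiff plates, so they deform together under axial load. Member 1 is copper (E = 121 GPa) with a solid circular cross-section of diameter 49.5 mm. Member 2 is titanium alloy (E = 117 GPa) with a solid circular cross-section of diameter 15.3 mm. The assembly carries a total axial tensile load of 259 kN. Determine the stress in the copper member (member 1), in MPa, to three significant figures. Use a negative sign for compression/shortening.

A_1 = 1924 mm².
A_2 = 183.9 mm².
Equal strain + equilibrium ⇒ each member carries load in proportion to AE: A₁E₁ = 232900000 N, A₂E₂ = 21510000 N, ΣAE = 254400000 N.
σ₁ = P·E₁/ΣAE = 259000·121000/254400000 = 123.2 MPa.

123 MPa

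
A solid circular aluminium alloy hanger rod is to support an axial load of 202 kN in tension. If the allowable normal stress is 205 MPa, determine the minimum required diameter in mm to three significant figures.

Required area A ≥ P/σ_allow = 202000/205 = 985.4 mm².
For a solid circular section, d ≥ √(4A/π) = 35.42 mm.

35.4 mm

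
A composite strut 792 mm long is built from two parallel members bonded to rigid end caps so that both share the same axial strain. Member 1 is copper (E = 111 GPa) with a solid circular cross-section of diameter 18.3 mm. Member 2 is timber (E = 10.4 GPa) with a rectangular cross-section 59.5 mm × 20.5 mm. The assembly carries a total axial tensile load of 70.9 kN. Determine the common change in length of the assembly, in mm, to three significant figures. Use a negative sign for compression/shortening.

A_1 = 263 mm².
A_2 = 1220 mm².
Equal strain + equilibrium ⇒ each member carries load in proportion to AE: A₁E₁ = 29200000 N, A₂E₂ = 12690000 N, ΣAE = 41880000 N.
δ = PL/ΣAE = 70900·792/41880000 = 1.341 mm.

1.34 mm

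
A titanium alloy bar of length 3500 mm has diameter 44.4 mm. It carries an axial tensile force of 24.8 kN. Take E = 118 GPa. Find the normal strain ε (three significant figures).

1.36e-04

A = 1548 mm².
σ = N/A = 16.02 MPa; ε = σ/E = 16.02/118000 = 1.357e-04.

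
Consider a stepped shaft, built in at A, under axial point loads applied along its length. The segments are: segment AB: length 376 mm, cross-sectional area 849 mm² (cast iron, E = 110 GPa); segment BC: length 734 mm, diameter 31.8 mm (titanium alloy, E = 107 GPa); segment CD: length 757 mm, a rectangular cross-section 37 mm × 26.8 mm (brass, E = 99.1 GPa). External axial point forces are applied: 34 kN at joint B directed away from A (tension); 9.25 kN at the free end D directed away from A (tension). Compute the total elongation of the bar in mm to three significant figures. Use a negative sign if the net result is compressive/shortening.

Internal axial forces (sectioning from the free end, tension +): N_CD = 9.25 kN, N_BC = 9.25 kN, N_AB = 43.25 kN.
A_BC = 794.2 mm².
A_CD = 991.6 mm².
δ_AB = 43250·376/(849·110000) = 0.1741 mm
δ_BC = 9250·734/(794.2·107000) = 0.07989 mm
δ_CD = 9250·757/(991.6·99100) = 0.07126 mm
δ = Σδ_i = 0.3253 mm.

0.325 mm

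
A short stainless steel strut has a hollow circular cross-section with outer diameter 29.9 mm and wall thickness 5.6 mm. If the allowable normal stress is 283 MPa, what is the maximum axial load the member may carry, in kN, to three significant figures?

121 kN

A = 427.5 mm².
P_max = σ_allow · A = 283 · 427.5 = 121000 N = 121 kN.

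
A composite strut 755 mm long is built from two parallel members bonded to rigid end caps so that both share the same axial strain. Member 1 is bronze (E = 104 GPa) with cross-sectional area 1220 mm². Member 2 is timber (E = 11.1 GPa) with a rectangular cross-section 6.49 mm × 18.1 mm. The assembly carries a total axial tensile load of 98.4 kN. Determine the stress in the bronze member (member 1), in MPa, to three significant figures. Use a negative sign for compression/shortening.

79.8 MPa

A_2 = 117.5 mm².
Equal strain + equilibrium ⇒ each member carries load in proportion to AE: A₁E₁ = 126900000 N, A₂E₂ = 1304000 N, ΣAE = 128200000 N.
σ₁ = P·E₁/ΣAE = 98400·104000/128200000 = 79.84 MPa.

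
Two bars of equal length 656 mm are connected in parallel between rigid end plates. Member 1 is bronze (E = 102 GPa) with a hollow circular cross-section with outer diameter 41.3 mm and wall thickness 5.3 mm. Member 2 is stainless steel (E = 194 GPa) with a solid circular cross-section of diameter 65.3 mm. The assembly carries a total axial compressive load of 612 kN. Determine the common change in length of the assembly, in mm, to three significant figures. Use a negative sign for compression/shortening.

A_1 = 599.4 mm².
A_2 = 3349 mm².
Equal strain + equilibrium ⇒ each member carries load in proportion to AE: A₁E₁ = 61140000 N, A₂E₂ = 649700000 N, ΣAE = 710800000 N.
δ = PL/ΣAE = -612000·656/710800000 = -0.5648 mm.

-0.565 mm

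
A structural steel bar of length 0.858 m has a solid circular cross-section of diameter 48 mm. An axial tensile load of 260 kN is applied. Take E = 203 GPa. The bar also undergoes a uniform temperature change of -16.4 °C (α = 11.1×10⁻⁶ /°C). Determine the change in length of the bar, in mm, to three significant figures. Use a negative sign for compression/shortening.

0.451 mm

A = 1810 mm².
δ_mech = NL/(AE) = 260000·858/(1810·203000) = 0.6073 mm.
δ_thermal = αLΔT = 11.1e-6·858·-16.4 = -0.1562 mm.
δ = δ_mech + δ_thermal = 0.4511 mm.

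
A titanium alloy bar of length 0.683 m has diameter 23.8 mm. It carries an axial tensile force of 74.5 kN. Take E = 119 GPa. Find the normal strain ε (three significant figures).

A = 444.9 mm².
σ = N/A = 167.5 MPa; ε = σ/E = 167.5/119000 = 1.407e-03.

0.00141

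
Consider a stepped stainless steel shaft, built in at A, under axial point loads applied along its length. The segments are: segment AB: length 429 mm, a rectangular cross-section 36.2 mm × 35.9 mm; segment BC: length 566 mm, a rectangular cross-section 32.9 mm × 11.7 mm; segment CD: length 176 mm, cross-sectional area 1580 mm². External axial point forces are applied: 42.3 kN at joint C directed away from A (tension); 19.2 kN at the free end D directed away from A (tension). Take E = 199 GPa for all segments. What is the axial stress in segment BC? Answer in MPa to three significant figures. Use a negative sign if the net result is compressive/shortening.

Internal axial forces (sectioning from the free end, tension +): N_CD = 19.2 kN, N_BC = 61.5 kN, N_AB = 61.5 kN.
A_BC = 384.9 mm².
σ_BC = N_BC/A_BC = 61500/384.9 = 159.8 MPa.

160 MPa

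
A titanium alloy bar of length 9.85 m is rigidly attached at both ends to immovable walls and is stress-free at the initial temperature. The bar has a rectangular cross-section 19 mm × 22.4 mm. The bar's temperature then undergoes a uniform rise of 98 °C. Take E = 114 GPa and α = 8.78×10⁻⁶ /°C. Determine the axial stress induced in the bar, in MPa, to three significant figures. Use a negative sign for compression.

Free thermal expansion αLΔT = 8.78e-6 · 9850 · 98 = 8.475 mm.
The walls impose strain ε = −(8.475)/9850 = -8.6044e-04; σ = Eε = 114000 · -8.6044e-04 = -98.09 MPa.

-98.1 MPa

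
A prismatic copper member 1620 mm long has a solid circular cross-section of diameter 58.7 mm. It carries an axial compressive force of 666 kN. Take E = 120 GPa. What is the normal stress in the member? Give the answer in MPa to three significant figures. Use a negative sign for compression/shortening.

A = 2706 mm².
σ = N/A = -666000/2706 = -246.1 MPa.

-246 MPa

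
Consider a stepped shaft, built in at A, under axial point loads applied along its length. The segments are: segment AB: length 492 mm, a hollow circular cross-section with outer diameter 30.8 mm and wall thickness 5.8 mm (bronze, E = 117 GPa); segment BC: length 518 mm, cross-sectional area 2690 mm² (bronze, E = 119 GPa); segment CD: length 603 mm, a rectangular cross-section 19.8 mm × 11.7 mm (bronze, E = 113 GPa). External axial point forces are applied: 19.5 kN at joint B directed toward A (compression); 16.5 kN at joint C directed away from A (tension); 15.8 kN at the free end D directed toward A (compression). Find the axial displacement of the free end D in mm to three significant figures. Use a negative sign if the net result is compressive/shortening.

-0.536 mm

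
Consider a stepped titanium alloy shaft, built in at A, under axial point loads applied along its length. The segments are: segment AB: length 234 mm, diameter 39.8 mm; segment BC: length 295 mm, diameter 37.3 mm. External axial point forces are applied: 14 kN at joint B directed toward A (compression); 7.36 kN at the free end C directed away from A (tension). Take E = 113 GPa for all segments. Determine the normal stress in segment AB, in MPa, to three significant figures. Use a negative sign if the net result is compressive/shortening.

-5.34 MPa

Internal axial forces (sectioning from the free end, tension +): N_BC = 7.36 kN, N_AB = -6.64 kN.
A_AB = 1244 mm².
σ_AB = N_AB/A_AB = -6640/1244 = -5.337 MPa.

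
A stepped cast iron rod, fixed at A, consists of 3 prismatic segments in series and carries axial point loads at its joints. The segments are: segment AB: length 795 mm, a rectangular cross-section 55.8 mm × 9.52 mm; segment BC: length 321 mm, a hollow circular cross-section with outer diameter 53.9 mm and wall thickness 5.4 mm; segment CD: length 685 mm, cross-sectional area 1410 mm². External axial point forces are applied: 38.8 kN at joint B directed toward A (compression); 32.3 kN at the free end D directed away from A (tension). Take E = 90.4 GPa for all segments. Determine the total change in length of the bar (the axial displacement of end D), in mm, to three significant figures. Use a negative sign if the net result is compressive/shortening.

0.205 mm

Internal axial forces (sectioning from the free end, tension +): N_CD = 32.3 kN, N_BC = 32.3 kN, N_AB = -6.5 kN.
A_AB = 531.2 mm².
A_BC = 822.8 mm².
δ_AB = -6500·795/(531.2·90400) = -0.1076 mm
δ_BC = 32300·321/(822.8·90400) = 0.1394 mm
δ_CD = 32300·685/(1410·90400) = 0.1736 mm
δ = Σδ_i = 0.2054 mm.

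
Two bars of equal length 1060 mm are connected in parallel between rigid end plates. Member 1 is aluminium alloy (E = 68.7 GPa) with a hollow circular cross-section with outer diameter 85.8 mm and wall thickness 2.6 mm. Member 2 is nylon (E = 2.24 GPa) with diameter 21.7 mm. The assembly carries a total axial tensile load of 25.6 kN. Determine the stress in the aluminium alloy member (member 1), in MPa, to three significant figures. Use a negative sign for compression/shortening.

A_1 = 679.6 mm².
A_2 = 369.8 mm².
Equal strain + equilibrium ⇒ each member carries load in proportion to AE: A₁E₁ = 46690000 N, A₂E₂ = 828400 N, ΣAE = 47520000 N.
σ₁ = P·E₁/ΣAE = 25600·68700/47520000 = 37.01 MPa.

37.0 MPa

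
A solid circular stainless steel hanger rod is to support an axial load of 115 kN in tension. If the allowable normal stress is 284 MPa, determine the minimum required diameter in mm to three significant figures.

Required area A ≥ P/σ_allow = 115000/284 = 404.9 mm².
For a solid circular section, d ≥ √(4A/π) = 22.71 mm.

22.7 mm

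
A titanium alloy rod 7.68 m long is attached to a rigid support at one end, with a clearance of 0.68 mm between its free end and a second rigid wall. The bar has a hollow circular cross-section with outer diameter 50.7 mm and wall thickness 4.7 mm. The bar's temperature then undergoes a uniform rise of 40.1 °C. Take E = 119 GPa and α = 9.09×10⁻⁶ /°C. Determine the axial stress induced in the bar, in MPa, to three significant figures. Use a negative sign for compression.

-32.8 MPa

Free thermal expansion αLΔT = 9.09e-6 · 7680 · 40.1 = 2.799 mm.
The walls engage after the gap closes; constrained expansion = 2.799 − 0.68 = 2.119 mm.
The walls impose strain ε = −(2.119)/7680 = -2.7597e-04; σ = Eε = 119000 · -2.7597e-04 = -32.84 MPa.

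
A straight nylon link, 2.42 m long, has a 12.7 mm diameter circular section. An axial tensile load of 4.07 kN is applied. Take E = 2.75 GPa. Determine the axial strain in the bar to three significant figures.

0.0117

A = 126.7 mm².
σ = N/A = 32.13 MPa; ε = σ/E = 32.13/2750 = 1.168e-02.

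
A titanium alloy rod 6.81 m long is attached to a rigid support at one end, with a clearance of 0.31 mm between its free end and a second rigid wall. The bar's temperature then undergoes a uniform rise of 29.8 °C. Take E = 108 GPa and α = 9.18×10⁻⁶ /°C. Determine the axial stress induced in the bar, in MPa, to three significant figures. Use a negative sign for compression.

Free thermal expansion αLΔT = 9.18e-6 · 6810 · 29.8 = 1.863 mm.
The walls engage after the gap closes; constrained expansion = 1.863 − 0.31 = 1.553 mm.
The walls impose strain ε = −(1.553)/6810 = -2.2804e-04; σ = Eε = 108000 · -2.2804e-04 = -24.63 MPa.

-24.6 MPa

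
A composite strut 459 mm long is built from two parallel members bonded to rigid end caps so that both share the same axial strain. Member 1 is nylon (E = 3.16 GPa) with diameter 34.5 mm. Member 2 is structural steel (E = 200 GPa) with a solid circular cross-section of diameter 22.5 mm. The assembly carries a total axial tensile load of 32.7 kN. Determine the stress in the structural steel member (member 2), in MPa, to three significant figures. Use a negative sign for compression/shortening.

A_1 = 934.8 mm².
A_2 = 397.6 mm².
Equal strain + equilibrium ⇒ each member carries load in proportion to AE: A₁E₁ = 2954000 N, A₂E₂ = 79520000 N, ΣAE = 82480000 N.
σ₂ = P·E₂/ΣAE = 32700·200000/82480000 = 79.3 MPa.

79.3 MPa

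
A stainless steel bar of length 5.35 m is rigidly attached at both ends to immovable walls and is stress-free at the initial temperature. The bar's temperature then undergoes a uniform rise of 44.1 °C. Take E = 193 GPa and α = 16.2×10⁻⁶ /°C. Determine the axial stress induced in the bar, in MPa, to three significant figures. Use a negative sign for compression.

-138 MPa

Free thermal expansion αLΔT = 16.2e-6 · 5350 · 44.1 = 3.822 mm.
The walls impose strain ε = −(3.822)/5350 = -7.1442e-04; σ = Eε = 193000 · -7.1442e-04 = -137.9 MPa.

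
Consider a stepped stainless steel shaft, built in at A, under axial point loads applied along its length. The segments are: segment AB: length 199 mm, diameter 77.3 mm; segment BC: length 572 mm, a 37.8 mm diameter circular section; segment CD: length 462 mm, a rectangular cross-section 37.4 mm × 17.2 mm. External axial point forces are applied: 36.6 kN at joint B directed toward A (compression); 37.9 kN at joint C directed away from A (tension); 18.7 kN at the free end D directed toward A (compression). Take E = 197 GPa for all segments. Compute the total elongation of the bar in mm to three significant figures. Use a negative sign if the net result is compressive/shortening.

Internal axial forces (sectioning from the free end, tension +): N_CD = -18.7 kN, N_BC = 19.2 kN, N_AB = -17.4 kN.
A_AB = 4693 mm².
A_BC = 1122 mm².
A_CD = 643.3 mm².
δ_AB = -17400·199/(4693·197000) = -0.003745 mm
δ_BC = 19200·572/(1122·197000) = 0.04968 mm
δ_CD = -18700·462/(643.3·197000) = -0.06817 mm
δ = Σδ_i = -0.02224 mm.

-0.0222 mm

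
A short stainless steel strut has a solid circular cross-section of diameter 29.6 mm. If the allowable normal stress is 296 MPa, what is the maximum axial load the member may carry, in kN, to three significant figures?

204 kN

A = 688.1 mm².
P_max = σ_allow · A = 296 · 688.1 = 203700 N = 203.7 kN.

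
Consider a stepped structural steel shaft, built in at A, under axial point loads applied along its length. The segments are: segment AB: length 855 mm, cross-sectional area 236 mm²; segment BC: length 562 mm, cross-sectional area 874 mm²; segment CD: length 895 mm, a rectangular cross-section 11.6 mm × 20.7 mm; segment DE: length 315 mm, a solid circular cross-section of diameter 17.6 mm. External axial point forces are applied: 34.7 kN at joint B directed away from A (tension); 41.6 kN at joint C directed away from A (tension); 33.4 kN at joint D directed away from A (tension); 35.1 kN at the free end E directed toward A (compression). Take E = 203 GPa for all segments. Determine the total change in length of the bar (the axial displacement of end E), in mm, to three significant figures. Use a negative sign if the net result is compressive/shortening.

Internal axial forces (sectioning from the free end, tension +): N_DE = -35.1 kN, N_CD = -1.7 kN, N_BC = 39.9 kN, N_AB = 74.6 kN.
A_CD = 240.1 mm².
A_DE = 243.3 mm².
δ_AB = 74600·855/(236·203000) = 1.331 mm
δ_BC = 39900·562/(874·203000) = 0.1264 mm
δ_CD = -1700·895/(240.1·203000) = -0.03121 mm
δ_DE = -35100·315/(243.3·203000) = -0.2239 mm
δ = Σδ_i = 1.203 mm.

1.20 mm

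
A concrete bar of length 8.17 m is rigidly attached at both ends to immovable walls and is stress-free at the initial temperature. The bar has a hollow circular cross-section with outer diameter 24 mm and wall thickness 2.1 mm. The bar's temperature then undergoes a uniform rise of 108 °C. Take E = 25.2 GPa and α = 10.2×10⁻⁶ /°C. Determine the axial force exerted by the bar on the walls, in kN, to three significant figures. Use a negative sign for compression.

Free thermal expansion αLΔT = 10.2e-6 · 8170 · 108 = 9 mm.
The walls impose strain ε = −(9)/8170 = -1.1016e-03; σ = Eε = 25200 · -1.1016e-03 = -27.76 MPa.
Wall reaction R = σ·A = -27.76·144.5 = -4011 N = -4.011 kN.

-4.01 kN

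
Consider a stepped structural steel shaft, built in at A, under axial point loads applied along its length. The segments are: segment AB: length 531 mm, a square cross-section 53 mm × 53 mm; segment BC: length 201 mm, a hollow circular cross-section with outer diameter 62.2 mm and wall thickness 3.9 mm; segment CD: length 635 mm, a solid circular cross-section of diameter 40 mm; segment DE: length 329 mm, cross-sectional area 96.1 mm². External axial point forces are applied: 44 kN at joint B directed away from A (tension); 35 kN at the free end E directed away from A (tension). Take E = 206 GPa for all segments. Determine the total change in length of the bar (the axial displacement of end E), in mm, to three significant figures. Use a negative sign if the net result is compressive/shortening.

0.788 mm

Internal axial forces (sectioning from the free end, tension +): N_DE = 35 kN, N_CD = 35 kN, N_BC = 35 kN, N_AB = 79 kN.
A_AB = 2809 mm².
A_BC = 714.3 mm².
A_CD = 1257 mm².
δ_AB = 79000·531/(2809·206000) = 0.07249 mm
δ_BC = 35000·201/(714.3·206000) = 0.04781 mm
δ_CD = 35000·635/(1257·206000) = 0.08585 mm
δ_DE = 35000·329/(96.1·206000) = 0.5817 mm
δ = Σδ_i = 0.7878 mm.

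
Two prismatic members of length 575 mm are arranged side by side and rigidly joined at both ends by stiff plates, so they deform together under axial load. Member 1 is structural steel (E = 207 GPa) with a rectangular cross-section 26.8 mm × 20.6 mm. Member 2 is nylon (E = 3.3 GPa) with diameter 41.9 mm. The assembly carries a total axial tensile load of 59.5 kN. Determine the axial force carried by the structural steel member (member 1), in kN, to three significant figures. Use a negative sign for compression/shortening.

57.2 kN

A_1 = 552.1 mm².
A_2 = 1379 mm².
Equal strain + equilibrium ⇒ each member carries load in proportion to AE: A₁E₁ = 114300000 N, A₂E₂ = 4550000 N, ΣAE = 118800000 N.
F₁ = P·A₁E₁/ΣAE = 59500·114300000/118800000 = 57220 N.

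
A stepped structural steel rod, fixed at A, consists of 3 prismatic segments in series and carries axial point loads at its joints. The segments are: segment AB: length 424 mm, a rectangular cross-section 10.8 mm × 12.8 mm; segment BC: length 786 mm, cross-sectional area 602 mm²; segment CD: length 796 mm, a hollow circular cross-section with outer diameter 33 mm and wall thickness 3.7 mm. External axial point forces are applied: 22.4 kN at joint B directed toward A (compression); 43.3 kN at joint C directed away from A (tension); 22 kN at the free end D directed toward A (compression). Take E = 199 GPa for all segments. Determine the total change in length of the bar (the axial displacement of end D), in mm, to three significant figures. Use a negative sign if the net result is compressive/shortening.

-0.136 mm

Internal axial forces (sectioning from the free end, tension +): N_CD = -22 kN, N_BC = 21.3 kN, N_AB = -1.1 kN.
A_AB = 138.2 mm².
A_CD = 340.6 mm².
δ_AB = -1100·424/(138.2·199000) = -0.01695 mm
δ_BC = 21300·786/(602·199000) = 0.1398 mm
δ_CD = -22000·796/(340.6·199000) = -0.2584 mm
δ = Σδ_i = -0.1356 mm.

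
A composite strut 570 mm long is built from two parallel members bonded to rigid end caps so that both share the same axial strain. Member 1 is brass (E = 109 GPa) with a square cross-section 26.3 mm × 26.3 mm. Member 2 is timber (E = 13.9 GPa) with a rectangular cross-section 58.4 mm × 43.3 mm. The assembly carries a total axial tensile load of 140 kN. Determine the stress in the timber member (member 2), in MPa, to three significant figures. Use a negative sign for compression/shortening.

17.6 MPa

A_1 = 691.7 mm².
A_2 = 2529 mm².
Equal strain + equilibrium ⇒ each member carries load in proportion to AE: A₁E₁ = 75390000 N, A₂E₂ = 35150000 N, ΣAE = 110500000 N.
σ₂ = P·E₂/ΣAE = 140000·13900/110500000 = 17.6 MPa.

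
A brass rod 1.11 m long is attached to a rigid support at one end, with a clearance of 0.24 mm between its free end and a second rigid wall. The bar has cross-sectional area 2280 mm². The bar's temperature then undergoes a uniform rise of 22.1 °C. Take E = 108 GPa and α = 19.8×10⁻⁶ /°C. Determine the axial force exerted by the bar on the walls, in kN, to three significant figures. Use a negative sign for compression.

Free thermal expansion αLΔT = 19.8e-6 · 1110 · 22.1 = 0.4857 mm.
The walls engage after the gap closes; constrained expansion = 0.4857 − 0.24 = 0.2457 mm.
The walls impose strain ε = −(0.2457)/1110 = -2.2136e-04; σ = Eε = 108000 · -2.2136e-04 = -23.91 MPa.
Wall reaction R = σ·A = -23.91·2280 = -54510 N = -54.51 kN.

-54.5 kN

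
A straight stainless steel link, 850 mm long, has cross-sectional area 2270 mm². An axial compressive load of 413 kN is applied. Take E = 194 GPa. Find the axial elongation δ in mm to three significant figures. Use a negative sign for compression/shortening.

δ_mech = NL/(AE) = -413000·850/(2270·194000) = -0.7972 mm.

-0.797 mm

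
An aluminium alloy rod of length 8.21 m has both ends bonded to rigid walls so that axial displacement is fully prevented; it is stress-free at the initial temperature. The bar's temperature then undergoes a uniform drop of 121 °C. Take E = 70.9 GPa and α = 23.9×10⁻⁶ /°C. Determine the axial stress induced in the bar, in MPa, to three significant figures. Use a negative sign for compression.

205 MPa

Free thermal expansion αLΔT = 23.9e-6 · 8210 · -121 = -23.74 mm.
The walls impose strain ε = −(-23.74)/8210 = 2.8919e-03; σ = Eε = 70900 · 2.8919e-03 = 205 MPa.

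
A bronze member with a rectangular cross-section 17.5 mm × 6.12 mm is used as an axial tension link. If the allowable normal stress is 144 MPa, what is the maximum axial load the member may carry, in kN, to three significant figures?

15.4 kN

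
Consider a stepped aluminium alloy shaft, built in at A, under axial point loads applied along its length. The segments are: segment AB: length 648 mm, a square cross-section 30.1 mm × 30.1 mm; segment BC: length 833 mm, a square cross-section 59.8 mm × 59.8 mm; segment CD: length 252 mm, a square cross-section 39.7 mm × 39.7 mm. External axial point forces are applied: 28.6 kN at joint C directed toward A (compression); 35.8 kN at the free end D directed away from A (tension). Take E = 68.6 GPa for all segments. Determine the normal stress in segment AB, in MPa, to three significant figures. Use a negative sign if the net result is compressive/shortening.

7.95 MPa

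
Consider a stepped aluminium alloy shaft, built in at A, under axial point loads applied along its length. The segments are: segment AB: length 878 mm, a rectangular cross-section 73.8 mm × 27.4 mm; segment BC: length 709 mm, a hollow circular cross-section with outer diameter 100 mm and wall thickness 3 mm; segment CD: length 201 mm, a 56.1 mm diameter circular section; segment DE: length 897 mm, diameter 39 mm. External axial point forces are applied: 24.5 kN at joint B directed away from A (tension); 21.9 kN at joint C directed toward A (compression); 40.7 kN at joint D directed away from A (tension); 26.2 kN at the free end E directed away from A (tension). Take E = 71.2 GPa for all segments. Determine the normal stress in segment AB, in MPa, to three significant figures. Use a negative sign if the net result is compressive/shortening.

Internal axial forces (sectioning from the free end, tension +): N_DE = 26.2 kN, N_CD = 66.9 kN, N_BC = 45 kN, N_AB = 69.5 kN.
A_AB = 2022 mm².
σ_AB = N_AB/A_AB = 69500/2022 = 34.37 MPa.

34.4 MPa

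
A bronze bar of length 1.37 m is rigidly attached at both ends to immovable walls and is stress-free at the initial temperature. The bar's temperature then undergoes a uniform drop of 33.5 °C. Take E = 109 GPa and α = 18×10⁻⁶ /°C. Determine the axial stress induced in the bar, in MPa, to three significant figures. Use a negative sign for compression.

Free thermal expansion αLΔT = 18e-6 · 1370 · -33.5 = -0.8261 mm.
The walls impose strain ε = −(-0.8261)/1370 = 6.0300e-04; σ = Eε = 109000 · 6.0300e-04 = 65.73 MPa.

65.7 MPa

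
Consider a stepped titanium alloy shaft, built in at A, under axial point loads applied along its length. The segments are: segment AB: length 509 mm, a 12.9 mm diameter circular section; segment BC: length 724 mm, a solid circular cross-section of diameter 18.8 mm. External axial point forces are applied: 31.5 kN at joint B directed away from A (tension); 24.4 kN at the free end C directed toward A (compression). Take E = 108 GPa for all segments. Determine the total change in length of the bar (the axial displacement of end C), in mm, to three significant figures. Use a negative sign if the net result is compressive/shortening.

-0.333 mm

Internal axial forces (sectioning from the free end, tension +): N_BC = -24.4 kN, N_AB = 7.1 kN.
A_AB = 130.7 mm².
A_BC = 277.6 mm².
δ_AB = 7100·509/(130.7·108000) = 0.256 mm
δ_BC = -24400·724/(277.6·108000) = -0.5892 mm
δ = Σδ_i = -0.3332 mm.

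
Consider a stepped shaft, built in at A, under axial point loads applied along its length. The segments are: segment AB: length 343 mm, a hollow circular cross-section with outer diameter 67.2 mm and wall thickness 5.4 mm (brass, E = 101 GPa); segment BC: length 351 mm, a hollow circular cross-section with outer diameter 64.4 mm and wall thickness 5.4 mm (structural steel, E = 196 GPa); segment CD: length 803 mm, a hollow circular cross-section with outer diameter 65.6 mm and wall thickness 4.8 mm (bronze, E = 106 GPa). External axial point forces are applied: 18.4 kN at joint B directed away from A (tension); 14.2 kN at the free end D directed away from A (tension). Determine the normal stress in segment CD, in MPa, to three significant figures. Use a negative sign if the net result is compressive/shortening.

15.5 MPa

Internal axial forces (sectioning from the free end, tension +): N_CD = 14.2 kN, N_BC = 14.2 kN, N_AB = 32.6 kN.
A_CD = 916.8 mm².
σ_CD = N_CD/A_CD = 14200/916.8 = 15.49 MPa.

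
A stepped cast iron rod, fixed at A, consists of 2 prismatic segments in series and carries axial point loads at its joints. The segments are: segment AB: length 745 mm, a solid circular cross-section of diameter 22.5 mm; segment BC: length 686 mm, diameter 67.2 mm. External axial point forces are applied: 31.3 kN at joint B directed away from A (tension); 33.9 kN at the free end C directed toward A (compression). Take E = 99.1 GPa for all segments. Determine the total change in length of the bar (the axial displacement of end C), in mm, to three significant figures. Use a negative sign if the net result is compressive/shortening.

Internal axial forces (sectioning from the free end, tension +): N_BC = -33.9 kN, N_AB = -2.6 kN.
A_AB = 397.6 mm².
A_BC = 3547 mm².
δ_AB = -2600·745/(397.6·99100) = -0.04916 mm
δ_BC = -33900·686/(3547·99100) = -0.06616 mm
δ = Σδ_i = -0.1153 mm.

-0.115 mm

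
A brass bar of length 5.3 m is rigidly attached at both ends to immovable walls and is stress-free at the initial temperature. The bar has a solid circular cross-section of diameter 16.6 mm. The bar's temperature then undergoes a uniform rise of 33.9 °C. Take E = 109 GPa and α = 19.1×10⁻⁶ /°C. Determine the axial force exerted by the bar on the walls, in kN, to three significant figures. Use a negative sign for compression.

Free thermal expansion αLΔT = 19.1e-6 · 5300 · 33.9 = 3.432 mm.
The walls impose strain ε = −(3.432)/5300 = -6.4749e-04; σ = Eε = 109000 · -6.4749e-04 = -70.58 MPa.
Wall reaction R = σ·A = -70.58·216.4 = -15270 N = -15.27 kN.

-15.3 kN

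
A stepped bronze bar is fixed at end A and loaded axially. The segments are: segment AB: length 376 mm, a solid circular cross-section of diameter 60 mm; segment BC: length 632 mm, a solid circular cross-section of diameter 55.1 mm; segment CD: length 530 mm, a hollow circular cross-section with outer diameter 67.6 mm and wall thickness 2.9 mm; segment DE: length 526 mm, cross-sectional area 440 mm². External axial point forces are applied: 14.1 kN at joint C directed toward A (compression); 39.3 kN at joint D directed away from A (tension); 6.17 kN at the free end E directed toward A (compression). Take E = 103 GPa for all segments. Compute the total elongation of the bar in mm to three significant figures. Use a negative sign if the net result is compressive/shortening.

Internal axial forces (sectioning from the free end, tension +): N_DE = -6.17 kN, N_CD = 33.13 kN, N_BC = 19.03 kN, N_AB = 19.03 kN.
A_AB = 2827 mm².
A_BC = 2384 mm².
A_CD = 589.5 mm².
δ_AB = 19030·376/(2827·103000) = 0.02457 mm
δ_BC = 19030·632/(2384·103000) = 0.04897 mm
δ_CD = 33130·530/(589.5·103000) = 0.2892 mm
δ_DE = -6170·526/(440·103000) = -0.07161 mm
δ = Σδ_i = 0.2911 mm.

0.291 mm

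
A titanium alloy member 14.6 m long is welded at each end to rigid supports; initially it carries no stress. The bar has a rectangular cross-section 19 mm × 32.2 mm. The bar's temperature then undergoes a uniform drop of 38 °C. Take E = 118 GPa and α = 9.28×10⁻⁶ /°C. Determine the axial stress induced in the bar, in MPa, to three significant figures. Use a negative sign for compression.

Free thermal expansion αLΔT = 9.28e-6 · 14600 · -38 = -5.149 mm.
The walls impose strain ε = −(-5.149)/14600 = 3.5264e-04; σ = Eε = 118000 · 3.5264e-04 = 41.61 MPa.

41.6 MPa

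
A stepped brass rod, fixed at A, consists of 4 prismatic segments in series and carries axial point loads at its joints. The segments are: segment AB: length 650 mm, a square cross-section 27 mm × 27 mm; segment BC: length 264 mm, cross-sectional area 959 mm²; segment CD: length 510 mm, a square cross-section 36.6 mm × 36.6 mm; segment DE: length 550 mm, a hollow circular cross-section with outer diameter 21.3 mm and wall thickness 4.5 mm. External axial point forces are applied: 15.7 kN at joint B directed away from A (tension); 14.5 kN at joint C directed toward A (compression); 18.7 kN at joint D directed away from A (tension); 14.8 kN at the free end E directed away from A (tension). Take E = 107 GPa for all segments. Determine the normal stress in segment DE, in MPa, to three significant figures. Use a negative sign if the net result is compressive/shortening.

62.3 MPa

Internal axial forces (sectioning from the free end, tension +): N_DE = 14.8 kN, N_CD = 33.5 kN, N_BC = 19 kN, N_AB = 34.7 kN.
A_DE = 237.5 mm².
σ_DE = N_DE/A_DE = 14800/237.5 = 62.31 MPa.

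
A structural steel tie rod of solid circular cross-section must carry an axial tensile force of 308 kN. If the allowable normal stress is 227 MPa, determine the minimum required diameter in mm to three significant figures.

Required area A ≥ P/σ_allow = 308000/227 = 1357 mm².
For a solid circular section, d ≥ √(4A/π) = 41.56 mm.

41.6 mm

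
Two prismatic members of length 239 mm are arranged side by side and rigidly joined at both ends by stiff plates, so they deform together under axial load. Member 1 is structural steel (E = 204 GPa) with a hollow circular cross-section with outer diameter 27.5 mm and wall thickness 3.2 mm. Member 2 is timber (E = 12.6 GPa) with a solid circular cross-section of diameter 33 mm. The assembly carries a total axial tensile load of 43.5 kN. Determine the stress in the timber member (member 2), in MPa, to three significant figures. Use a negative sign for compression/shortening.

A_1 = 244.3 mm².
A_2 = 855.3 mm².
Equal strain + equilibrium ⇒ each member carries load in proportion to AE: A₁E₁ = 49840000 N, A₂E₂ = 10780000 N, ΣAE = 60610000 N.
σ₂ = P·E₂/ΣAE = 43500·12600/60610000 = 9.043 MPa.

9.04 MPa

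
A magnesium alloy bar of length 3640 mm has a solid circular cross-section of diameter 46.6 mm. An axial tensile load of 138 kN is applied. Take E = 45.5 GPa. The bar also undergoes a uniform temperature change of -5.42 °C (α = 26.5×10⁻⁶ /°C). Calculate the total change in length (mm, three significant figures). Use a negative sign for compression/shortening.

5.95 mm

A = 1706 mm².
δ_mech = NL/(AE) = 138000·3640/(1706·45500) = 6.473 mm.
δ_thermal = αLΔT = 26.5e-6·3640·-5.42 = -0.5228 mm.
δ = δ_mech + δ_thermal = 5.95 mm.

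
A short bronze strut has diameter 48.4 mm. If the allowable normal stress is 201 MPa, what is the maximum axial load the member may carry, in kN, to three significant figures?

A = 1840 mm².
P_max = σ_allow · A = 201 · 1840 = 369800 N = 369.8 kN.

370 kN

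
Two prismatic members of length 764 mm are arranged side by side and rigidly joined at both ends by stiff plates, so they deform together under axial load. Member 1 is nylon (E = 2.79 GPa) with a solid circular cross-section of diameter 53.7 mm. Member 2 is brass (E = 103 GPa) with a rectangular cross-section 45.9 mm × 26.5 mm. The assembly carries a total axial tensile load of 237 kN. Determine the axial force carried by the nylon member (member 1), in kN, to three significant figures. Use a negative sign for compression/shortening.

11.4 kN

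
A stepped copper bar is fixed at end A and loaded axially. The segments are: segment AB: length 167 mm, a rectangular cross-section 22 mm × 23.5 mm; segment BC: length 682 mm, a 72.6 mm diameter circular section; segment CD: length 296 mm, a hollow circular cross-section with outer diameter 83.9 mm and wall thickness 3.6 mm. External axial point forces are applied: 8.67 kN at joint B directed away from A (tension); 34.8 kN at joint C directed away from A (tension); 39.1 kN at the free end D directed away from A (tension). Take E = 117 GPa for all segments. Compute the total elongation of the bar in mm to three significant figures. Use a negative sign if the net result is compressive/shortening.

0.441 mm

Internal axial forces (sectioning from the free end, tension +): N_CD = 39.1 kN, N_BC = 73.9 kN, N_AB = 82.57 kN.
A_AB = 517 mm².
A_BC = 4140 mm².
A_CD = 908.2 mm².
δ_AB = 82570·167/(517·117000) = 0.228 mm
δ_BC = 73900·682/(4140·117000) = 0.1041 mm
δ_CD = 39100·296/(908.2·117000) = 0.1089 mm
δ = Σδ_i = 0.4409 mm.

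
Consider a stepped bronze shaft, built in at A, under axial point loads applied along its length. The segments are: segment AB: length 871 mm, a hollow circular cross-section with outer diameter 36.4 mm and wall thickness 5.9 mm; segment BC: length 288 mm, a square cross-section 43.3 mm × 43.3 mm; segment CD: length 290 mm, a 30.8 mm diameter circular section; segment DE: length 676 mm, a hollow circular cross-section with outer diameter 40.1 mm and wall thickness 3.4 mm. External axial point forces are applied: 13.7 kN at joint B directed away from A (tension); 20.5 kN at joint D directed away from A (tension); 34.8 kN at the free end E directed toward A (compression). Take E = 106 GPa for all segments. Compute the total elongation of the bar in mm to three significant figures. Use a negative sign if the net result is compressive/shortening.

Internal axial forces (sectioning from the free end, tension +): N_DE = -34.8 kN, N_CD = -14.3 kN, N_BC = -14.3 kN, N_AB = -0.6 kN.
A_AB = 565.3 mm².
A_BC = 1875 mm².
A_CD = 745.1 mm².
A_DE = 392 mm².
δ_AB = -600·871/(565.3·106000) = -0.008721 mm
δ_BC = -14300·288/(1875·106000) = -0.02072 mm
δ_CD = -14300·290/(745.1·106000) = -0.05251 mm
δ_DE = -34800·676/(392·106000) = -0.5661 mm
δ = Σδ_i = -0.6481 mm.

-0.648 mm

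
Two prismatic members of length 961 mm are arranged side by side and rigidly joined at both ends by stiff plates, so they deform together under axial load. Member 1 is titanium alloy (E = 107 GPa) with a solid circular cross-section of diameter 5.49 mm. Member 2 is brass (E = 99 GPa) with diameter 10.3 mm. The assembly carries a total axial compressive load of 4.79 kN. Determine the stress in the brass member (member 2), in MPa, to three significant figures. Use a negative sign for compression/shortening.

-44.0 MPa

A_1 = 23.67 mm².
A_2 = 83.32 mm².
Equal strain + equilibrium ⇒ each member carries load in proportion to AE: A₁E₁ = 2533000 N, A₂E₂ = 8249000 N, ΣAE = 10780000 N.
σ₂ = P·E₂/ΣAE = -4790·99000/10780000 = -43.98 MPa.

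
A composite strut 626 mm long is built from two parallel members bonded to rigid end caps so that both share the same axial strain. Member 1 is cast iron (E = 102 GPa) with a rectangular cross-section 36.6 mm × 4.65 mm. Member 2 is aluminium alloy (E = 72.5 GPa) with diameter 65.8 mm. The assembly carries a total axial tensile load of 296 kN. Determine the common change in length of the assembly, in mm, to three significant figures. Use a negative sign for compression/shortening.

0.702 mm

A_1 = 170.2 mm².
A_2 = 3400 mm².
Equal strain + equilibrium ⇒ each member carries load in proportion to AE: A₁E₁ = 17360000 N, A₂E₂ = 246500000 N, ΣAE = 263900000 N.
δ = PL/ΣAE = 296000·626/263900000 = 0.7022 mm.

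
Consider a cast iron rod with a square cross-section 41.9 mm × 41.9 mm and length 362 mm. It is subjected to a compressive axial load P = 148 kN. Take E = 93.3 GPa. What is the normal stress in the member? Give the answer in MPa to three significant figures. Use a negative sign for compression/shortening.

A = 1756 mm².
σ = N/A = -148000/1756 = -84.3 MPa.

-84.3 MPa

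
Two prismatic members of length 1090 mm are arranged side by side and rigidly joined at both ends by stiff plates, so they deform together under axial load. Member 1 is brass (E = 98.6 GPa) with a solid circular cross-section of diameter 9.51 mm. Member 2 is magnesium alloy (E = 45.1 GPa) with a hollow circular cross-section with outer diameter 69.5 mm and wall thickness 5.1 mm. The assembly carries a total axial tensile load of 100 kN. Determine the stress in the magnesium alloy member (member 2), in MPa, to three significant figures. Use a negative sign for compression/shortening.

84.2 MPa

A_1 = 71.03 mm².
A_2 = 1032 mm².
Equal strain + equilibrium ⇒ each member carries load in proportion to AE: A₁E₁ = 7004000 N, A₂E₂ = 46540000 N, ΣAE = 53540000 N.
σ₂ = P·E₂/ΣAE = 100000·45100/53540000 = 84.24 MPa.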